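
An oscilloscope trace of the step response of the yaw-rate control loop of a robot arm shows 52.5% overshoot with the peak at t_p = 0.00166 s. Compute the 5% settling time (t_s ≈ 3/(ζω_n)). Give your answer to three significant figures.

t_s ≈ 0.00773 s

ζ from %OS: ζ = |ln 0.525|/√(π²+ln²0.525) = 0.201.
From t_p = π/ω_d, ω_d = π/0.00166 = 1890 rad/s, so ω_n = ω_d/√(1−ζ²) = 1930 rad/s.
t_s ≈ 3/(ζω_n) = 3/(0.201·1930) = 0.00773 s.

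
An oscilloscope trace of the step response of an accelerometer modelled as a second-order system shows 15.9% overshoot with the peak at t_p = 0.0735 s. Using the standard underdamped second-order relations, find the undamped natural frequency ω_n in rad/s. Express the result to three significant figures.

ω_n ≈ 49.5 rad/s

ζ from %OS: ζ = |ln 0.159|/√(π²+ln²0.159) = 0.505.
From t_p = π/ω_d, ω_d = π/0.0735 = 42.7 rad/s, so ω_n = ω_d/√(1−ζ²) = 49.5 rad/s.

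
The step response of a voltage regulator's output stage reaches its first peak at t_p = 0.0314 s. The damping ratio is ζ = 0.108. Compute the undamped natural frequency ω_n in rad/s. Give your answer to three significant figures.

ω_n ≈ 101 rad/s

Peak time t_p = π/ω_d, so ω_d = π/t_p = π/0.0314 = 100 rad/s.
ω_n = ω_d/√(1−ζ²) = 100/√0.988 = 101 rad/s.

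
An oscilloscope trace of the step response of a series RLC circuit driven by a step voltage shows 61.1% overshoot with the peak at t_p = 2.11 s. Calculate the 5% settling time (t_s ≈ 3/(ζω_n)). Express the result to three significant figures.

t_s ≈ 12.8 s

ζ from %OS: ζ = |ln 0.611|/√(π²+ln²0.611) = 0.155.
From t_p = π/ω_d, ω_d = π/2.11 = 1.49 rad/s, so ω_n = ω_d/√(1−ζ²) = 1.51 rad/s.
t_s ≈ 3/(ζω_n) = 3/(0.155·1.51) = 12.8 s.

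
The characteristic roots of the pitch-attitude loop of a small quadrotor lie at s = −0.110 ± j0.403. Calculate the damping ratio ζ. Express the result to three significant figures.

ζ ≈ 0.263

The poles are at −σ ± jω_d with σ = 0.110 and ω_d = 0.403, so ω_n = √(σ²+ω_d²) = 0.418 rad/s and ζ = σ/ω_n = 0.263.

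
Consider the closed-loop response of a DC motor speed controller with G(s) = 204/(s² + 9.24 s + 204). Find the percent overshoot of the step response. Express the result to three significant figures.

%OS ≈ 34.2%

Matching coefficients with s² + 2ζω_n s + ω_n² gives ω_n² = 204 ⇒ ω_n = 14.3 rad/s, and ζ = 9.24/(2ω_n) = 0.323.
%OS = 100·exp(−πζ/√(1−ζ²)) = 34.2%.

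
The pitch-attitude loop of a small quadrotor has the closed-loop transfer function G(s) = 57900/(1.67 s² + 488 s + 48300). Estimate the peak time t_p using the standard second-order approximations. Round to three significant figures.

Dividing through by 1.67: denominator becomes s² + 292.2 s + 28920.
So ω_n = √28920 = 170 rad/s and ζ = 292.2/(2·170) = 0.859.
The damped frequency ω_d = ω_n√(1−ζ²) = 87.0 rad/s. t_p = π/ω_d = 0.0361 s.

t_p ≈ 0.0361 s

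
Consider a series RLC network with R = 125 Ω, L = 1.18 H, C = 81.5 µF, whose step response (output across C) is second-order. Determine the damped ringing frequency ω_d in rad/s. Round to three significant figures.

ω_d ≈ 87.1 rad/s

For a series RLC circuit (capacitor voltage as output), ω_n = 1/√(LC) = 1/√(1.18 H · 81.5 µF) = 102 rad/s.
ζ = (R/2)·√(C/L) = (125/2)·√(81.5 µF/1.18 H) = 0.519.
ω_d = 102·√(1 − 0.519²) = 87.1 rad/s.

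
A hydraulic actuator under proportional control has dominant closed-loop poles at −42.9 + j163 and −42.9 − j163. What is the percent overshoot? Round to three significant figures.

|pole| = ω_n = √(42.9² + 163²) = 169 rad/s; ζ = cos θ = σ/ω_n = 0.255.
Overshoot: exp(−π·0.255/√(1−0.255²)) = 0.437, i.e. 43.7%.

%OS ≈ 43.7%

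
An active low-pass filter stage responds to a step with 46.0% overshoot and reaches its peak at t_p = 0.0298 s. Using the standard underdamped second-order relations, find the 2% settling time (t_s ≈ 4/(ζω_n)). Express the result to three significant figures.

From the overshoot, ζ = −ln(OS)/√(π²+ln²(OS)) = 0.240.
From t_p = π/ω_d, ω_d = π/0.0298 = 105 rad/s, so ω_n = ω_d/√(1−ζ²) = 109 rad/s.
t_s ≈ 4/(ζω_n) = 4/(0.240·109) = 0.154 s.

t_s ≈ 0.154 s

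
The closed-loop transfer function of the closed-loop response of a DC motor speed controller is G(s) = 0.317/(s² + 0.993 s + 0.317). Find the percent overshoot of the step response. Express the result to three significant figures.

ω_n = √0.317 = 0.563 rad/s; ζ = 0.993/(2·0.563) = 0.882.
Overshoot: exp(−π·0.882/√(1−0.882²)) = 0.00281, i.e. 0.281%.

%OS ≈ 0.281%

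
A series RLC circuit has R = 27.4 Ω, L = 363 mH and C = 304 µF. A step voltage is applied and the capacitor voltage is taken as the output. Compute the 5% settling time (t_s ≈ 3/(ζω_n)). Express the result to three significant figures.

For a series RLC circuit (capacitor voltage as output), ω_n = 1/√(LC) = 1/√(363 mH · 304 µF) = 95.2 rad/s.
ζ = (R/2)·√(C/L) = (27.4/2)·√(304 µF/363 mH) = 0.396.
t_s ≈ 3/(ζω_n) = 0.0795 s.

t_s ≈ 0.0795 s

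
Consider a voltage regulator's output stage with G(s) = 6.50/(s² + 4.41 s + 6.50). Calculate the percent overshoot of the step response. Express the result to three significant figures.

Matching coefficients with s² + 2ζω_n s + ω_n² gives ω_n² = 6.50 ⇒ ω_n = 2.55 rad/s, and ζ = 4.41/(2ω_n) = 0.865.
Overshoot: exp(−π·0.865/√(1−0.865²)) = 0.00446, i.e. 0.446%.

%OS ≈ 0.446%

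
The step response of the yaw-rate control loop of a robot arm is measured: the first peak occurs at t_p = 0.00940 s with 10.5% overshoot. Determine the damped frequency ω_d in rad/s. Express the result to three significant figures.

t_p = π/ω_d, so ω_d = π/0.00940 = 334 rad/s.

ω_d ≈ 334 rad/s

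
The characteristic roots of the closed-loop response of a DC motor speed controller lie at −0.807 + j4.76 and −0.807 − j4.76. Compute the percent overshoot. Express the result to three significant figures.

|pole| = ω_n = √(0.807² + 4.76²) = 4.83 rad/s; ζ = cos θ = σ/ω_n = 0.167.
%OS = 100·exp(−πζ/√(1−ζ²)) = 58.7%.

%OS ≈ 58.7%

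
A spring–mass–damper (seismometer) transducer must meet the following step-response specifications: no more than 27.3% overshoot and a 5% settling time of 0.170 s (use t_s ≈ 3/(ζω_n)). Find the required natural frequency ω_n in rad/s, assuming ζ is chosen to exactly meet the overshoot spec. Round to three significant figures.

ω_n ≈ 46.2 rad/s

From %OS = 100·exp(−πζ/√(1−ζ²)), invert to get ζ = −ln(OS)/√(π² + ln²(OS)) with OS = 0.273.
−ln 0.273 = 1.298, so ζ = 1.298/√(π² + 1.686) = 0.382.
Then ω_n = 3/(ζ t_s) = 3/(0.382 × 0.170) = 46.2 rad/s.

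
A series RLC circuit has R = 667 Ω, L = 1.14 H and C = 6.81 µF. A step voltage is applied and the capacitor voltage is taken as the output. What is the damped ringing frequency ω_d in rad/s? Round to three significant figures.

For a series RLC circuit (capacitor voltage as output), ω_n = 1/√(LC) = 1/√(1.14 H · 6.81 µF) = 359 rad/s.
ζ = (R/2)·√(C/L) = (667/2)·√(6.81 µF/1.14 H) = 0.815.
ω_d = ω_n√(1−ζ²) = 208 rad/s.

ω_d ≈ 208 rad/s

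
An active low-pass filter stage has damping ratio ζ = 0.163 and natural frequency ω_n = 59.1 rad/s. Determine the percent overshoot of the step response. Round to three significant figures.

For an underdamped second-order system, %OS = 100·exp(−πζ/√(1−ζ²)).
πζ/√(1−ζ²) = π·0.163/√(1−0.0266) = 0.5190, so %OS = 100·e^(−0.5190) = 59.5%.

%OS ≈ 59.5%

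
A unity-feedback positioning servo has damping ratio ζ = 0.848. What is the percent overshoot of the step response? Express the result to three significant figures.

For an underdamped second-order system, %OS = 100·exp(−πζ/√(1−ζ²)).
πζ/√(1−ζ²) = π·0.848/√(1−0.719) = 5.027, so %OS = 100·e^(−5.027) = 0.656%.

%OS ≈ 0.656%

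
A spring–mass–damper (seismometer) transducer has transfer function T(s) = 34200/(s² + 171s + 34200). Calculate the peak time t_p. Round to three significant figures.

t_p ≈ 0.0192 s

Comparing the denominator to s² + 2ζω_n s + ω_n²: ω_n = √34200 = 185 rad/s, and 2ζω_n = 171 so ζ = 171/(2·185) = 0.462.
ω_d = 185·√(1 − 0.462²) = 164 rad/s. Then t_p = π/ω_d = 0.0192 s.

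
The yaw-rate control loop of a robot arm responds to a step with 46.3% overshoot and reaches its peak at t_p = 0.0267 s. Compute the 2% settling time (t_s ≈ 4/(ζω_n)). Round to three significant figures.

From the overshoot, ζ = −ln(OS)/√(π²+ln²(OS)) = 0.238.
t_p = π/ω_d ⇒ ω_d = 118 rad/s; then ω_n = ω_d/√(1−ζ²) = 121 rad/s.
t_s ≈ 4/(ζω_n) = 4/(0.238·121) = 0.139 s.

t_s ≈ 0.139 s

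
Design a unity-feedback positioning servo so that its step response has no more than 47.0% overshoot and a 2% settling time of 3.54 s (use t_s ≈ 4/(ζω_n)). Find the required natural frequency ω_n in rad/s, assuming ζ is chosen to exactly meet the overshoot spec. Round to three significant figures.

ω_n ≈ 4.84 rad/s

From %OS = 100·exp(−πζ/√(1−ζ²)), invert to get ζ = −ln(OS)/√(π² + ln²(OS)) with OS = 0.470.
−ln 0.470 = 0.7550, so ζ = 0.7550/√(π² + 0.5701) = 0.234.
From t_s ≈ 4/(ζω_n): ω_n = 4/(ζ·t_s) = 4/(0.234·3.54) = 4.84 rad/s.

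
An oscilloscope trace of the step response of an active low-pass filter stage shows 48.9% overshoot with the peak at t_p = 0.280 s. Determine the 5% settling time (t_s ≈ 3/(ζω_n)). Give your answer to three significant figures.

t_s ≈ 1.17 s

The overshoot fixes ζ = −ln(OS)/√(π²+ln²(OS)) = 0.222.
t_p = π/ω_d ⇒ ω_d = 11.2 rad/s; then ω_n = ω_d/√(1−ζ²) = 11.5 rad/s.
t_s ≈ 3/(ζω_n) = 3/(0.222·11.5) = 1.17 s.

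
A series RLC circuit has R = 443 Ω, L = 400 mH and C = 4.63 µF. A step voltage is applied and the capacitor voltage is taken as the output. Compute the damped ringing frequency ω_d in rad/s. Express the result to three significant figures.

For a series RLC circuit (capacitor voltage as output), ω_n = 1/√(LC) = 1/√(400 mH · 4.63 µF) = 735 rad/s.
ζ = (R/2)·√(C/L) = (443/2)·√(4.63 µF/400 mH) = 0.754.
ω_d = ω_n√(1−ζ²) = 483 rad/s.

ω_d ≈ 483 rad/s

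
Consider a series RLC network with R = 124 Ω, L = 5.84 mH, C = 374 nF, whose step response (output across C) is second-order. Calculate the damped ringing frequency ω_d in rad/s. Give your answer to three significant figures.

ω_d ≈ 18600 rad/s

For a series RLC circuit (capacitor voltage as output), ω_n = 1/√(LC) = 1/√(5.84 mH · 374 nF) = 21400 rad/s.
ζ = (R/2)·√(C/L) = (124/2)·√(374 nF/5.84 mH) = 0.496.
ω_d = ω_n√(1−ζ²) = 18600 rad/s.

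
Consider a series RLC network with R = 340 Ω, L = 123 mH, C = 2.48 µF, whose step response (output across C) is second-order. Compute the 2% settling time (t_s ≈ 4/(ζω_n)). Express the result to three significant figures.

For a series RLC circuit (capacitor voltage as output), ω_n = 1/√(LC) = 1/√(123 mH · 2.48 µF) = 1810 rad/s.
ζ = (R/2)·√(C/L) = (340/2)·√(2.48 µF/123 mH) = 0.763.
t_s ≈ 4/(ζω_n) = 0.00289 s.

t_s ≈ 0.00289 s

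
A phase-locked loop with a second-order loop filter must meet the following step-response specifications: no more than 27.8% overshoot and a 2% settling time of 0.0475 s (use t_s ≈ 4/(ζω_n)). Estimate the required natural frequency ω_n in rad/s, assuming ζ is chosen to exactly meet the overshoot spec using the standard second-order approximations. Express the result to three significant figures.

ω_n ≈ 223 rad/s

From %OS = 100·exp(−πζ/√(1−ζ²)), invert to get ζ = −ln(OS)/√(π² + ln²(OS)) with OS = 0.278.
−ln 0.278 = 1.280, so ζ = 1.280/√(π² + 1.639) = 0.377.
Then ω_n = 4/(ζ t_s) = 4/(0.377 × 0.0475) = 223 rad/s.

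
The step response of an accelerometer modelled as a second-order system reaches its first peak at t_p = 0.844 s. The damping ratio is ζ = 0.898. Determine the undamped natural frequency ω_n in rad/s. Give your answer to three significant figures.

ω_n ≈ 8.46 rad/s

Peak time t_p = π/ω_d, so ω_d = π/t_p = π/0.844 = 3.72 rad/s.
ω_n = ω_d/√(1−ζ²) = 3.72/√0.194 = 8.46 rad/s.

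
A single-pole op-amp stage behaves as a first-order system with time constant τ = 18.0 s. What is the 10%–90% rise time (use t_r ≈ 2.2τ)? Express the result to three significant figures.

t_r ≈ 39.6 s

t_r ≈ 2.2τ = 39.6 s.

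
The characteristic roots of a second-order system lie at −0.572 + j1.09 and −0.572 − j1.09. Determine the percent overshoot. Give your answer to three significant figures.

The poles are at −σ ± jω_d with σ = 0.572 and ω_d = 1.09, so ω_n = √(σ²+ω_d²) = 1.23 rad/s and ζ = σ/ω_n = 0.465.
%OS = 100 e^{−πζ/√(1−ζ²)} with ζ = 0.465 gives 19.2%.

%OS ≈ 19.2%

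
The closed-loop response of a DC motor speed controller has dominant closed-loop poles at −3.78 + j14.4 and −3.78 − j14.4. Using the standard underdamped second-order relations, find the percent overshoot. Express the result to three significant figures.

|pole| = ω_n = √(3.78² + 14.4²) = 14.9 rad/s; ζ = cos θ = σ/ω_n = 0.254.
%OS = 100 e^{−πζ/√(1−ζ²)} with ζ = 0.254 gives 43.8%.

%OS ≈ 43.8%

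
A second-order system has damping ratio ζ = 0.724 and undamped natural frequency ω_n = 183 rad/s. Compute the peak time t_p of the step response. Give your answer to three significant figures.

The damped frequency is ω_d = ω_n√(1−ζ²) = 183·√(1−0.524) = 126 rad/s.
Peak time t_p = π/ω_d = π/126 = 0.0249 s.

t_p ≈ 0.0249 s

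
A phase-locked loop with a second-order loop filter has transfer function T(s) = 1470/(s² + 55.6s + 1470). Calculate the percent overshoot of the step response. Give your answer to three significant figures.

%OS ≈ 3.66%

Comparing the denominator to s² + 2ζω_n s + ω_n²: ω_n = √1470 = 38.3 rad/s, and 2ζω_n = 55.6 so ζ = 55.6/(2·38.3) = 0.725.
Overshoot: exp(−π·0.725/√(1−0.725²)) = 0.0366, i.e. 3.66%.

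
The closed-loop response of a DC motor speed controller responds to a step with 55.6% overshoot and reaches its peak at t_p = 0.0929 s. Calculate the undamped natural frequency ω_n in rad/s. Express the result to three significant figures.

From the overshoot, ζ = −ln(OS)/√(π²+ln²(OS)) = 0.184.
From t_p = π/ω_d, ω_d = π/0.0929 = 33.8 rad/s, so ω_n = ω_d/√(1−ζ²) = 34.4 rad/s.

ω_n ≈ 34.4 rad/s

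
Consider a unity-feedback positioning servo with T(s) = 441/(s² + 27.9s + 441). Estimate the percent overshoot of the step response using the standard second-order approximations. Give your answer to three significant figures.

%OS ≈ 6.13%

ω_n = √441 = 21.0 rad/s; ζ = 27.9/(2·21.0) = 0.664.
Overshoot: exp(−π·0.664/√(1−0.664²)) = 0.0613, i.e. 6.13%.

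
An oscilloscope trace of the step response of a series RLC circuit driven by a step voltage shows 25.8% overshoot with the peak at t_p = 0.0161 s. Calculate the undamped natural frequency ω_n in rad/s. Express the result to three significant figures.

ω_n ≈ 213 rad/s

From the overshoot, ζ = −ln(OS)/√(π²+ln²(OS)) = 0.396.
From t_p = π/ω_d, ω_d = π/0.0161 = 195 rad/s, so ω_n = ω_d/√(1−ζ²) = 213 rad/s.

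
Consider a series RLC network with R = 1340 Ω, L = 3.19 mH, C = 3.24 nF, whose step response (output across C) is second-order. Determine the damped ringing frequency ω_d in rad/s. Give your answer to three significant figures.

For a series RLC circuit (capacitor voltage as output), ω_n = 1/√(LC) = 1/√(3.19 mH · 3.24 nF) = 311000 rad/s.
ζ = (R/2)·√(C/L) = (1340/2)·√(3.24 nF/3.19 mH) = 0.675.
ω_d = 311000·√(1 − 0.675²) = 229000 rad/s.

ω_d ≈ 229000 rad/s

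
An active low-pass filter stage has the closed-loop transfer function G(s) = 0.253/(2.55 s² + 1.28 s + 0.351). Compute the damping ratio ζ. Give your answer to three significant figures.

ζ ≈ 0.676

Dividing through by 2.55: denominator becomes s² + 0.5020 s + 0.1376.
So ω_n = √0.1376 = 0.371 rad/s and ζ = 0.5020/(2·0.371) = 0.676.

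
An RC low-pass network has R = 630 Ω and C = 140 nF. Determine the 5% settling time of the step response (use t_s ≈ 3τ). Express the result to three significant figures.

τ = RC = 630 × 140 nF = 0.0000882 s.
t_s ≈ 3τ = 0.000265 s.

t_s ≈ 0.000265 s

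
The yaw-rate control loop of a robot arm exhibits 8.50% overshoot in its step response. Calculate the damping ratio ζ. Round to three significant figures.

ζ ≈ 0.617

From %OS = 100·exp(−πζ/√(1−ζ²)), invert to get ζ = −ln(OS)/√(π² + ln²(OS)) with OS = 0.0850.
−ln 0.0850 = 2.465, so ζ = 2.465/√(π² + 6.077) = 0.617.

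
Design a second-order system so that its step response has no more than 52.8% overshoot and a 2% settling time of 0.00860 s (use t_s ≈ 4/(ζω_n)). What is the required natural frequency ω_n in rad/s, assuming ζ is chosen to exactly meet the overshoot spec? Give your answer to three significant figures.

From %OS = 100·exp(−πζ/√(1−ζ²)), invert to get ζ = −ln(OS)/√(π² + ln²(OS)) with OS = 0.528.
−ln 0.528 = 0.6387, so ζ = 0.6387/√(π² + 0.4079) = 0.199.
From t_s ≈ 4/(ζω_n): ω_n = 4/(ζ·t_s) = 4/(0.199·0.00860) = 2330 rad/s.

ω_n ≈ 2330 rad/s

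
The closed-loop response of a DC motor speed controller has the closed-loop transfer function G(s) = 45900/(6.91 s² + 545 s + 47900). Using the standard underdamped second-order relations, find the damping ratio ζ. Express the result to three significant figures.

ζ ≈ 0.474

Dividing through by 6.91: denominator becomes s² + 78.87 s + 6932.
So ω_n = √6932 = 83.3 rad/s and ζ = 78.87/(2·83.3) = 0.474.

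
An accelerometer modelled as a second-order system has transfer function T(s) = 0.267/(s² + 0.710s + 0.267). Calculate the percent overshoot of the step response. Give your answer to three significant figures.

%OS ≈ 5.13%

ω_n = √0.267 = 0.517 rad/s; ζ = 0.710/(2·0.517) = 0.687.
%OS = 100 e^{−πζ/√(1−ζ²)} with ζ = 0.687 gives 5.13%.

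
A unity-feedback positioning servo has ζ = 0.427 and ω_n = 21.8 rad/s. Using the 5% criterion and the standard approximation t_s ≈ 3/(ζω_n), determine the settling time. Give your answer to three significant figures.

t_s ≈ 3/(ζω_n) = 3/(0.427 × 21.8) = 0.322 s.

t_s ≈ 0.322 s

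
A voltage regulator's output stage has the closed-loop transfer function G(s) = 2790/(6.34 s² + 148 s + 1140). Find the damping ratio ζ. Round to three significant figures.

ζ ≈ 0.870

Dividing through by 6.34: denominator becomes s² + 23.34 s + 179.8.
So ω_n = √179.8 = 13.4 rad/s and ζ = 23.34/(2·13.4) = 0.870.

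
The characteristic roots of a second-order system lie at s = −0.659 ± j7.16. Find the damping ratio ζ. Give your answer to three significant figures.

With σ = 0.659, ω_d = 7.16: ω_n = √(σ²+ω_d²) = 7.19 rad/s, ζ = σ/ω_n = 0.0917.

ζ ≈ 0.0917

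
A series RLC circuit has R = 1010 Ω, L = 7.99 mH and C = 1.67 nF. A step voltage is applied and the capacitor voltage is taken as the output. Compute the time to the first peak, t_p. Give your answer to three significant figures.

t_p ≈ 0.0000118 s

For a series RLC circuit (capacitor voltage as output), ω_n = 1/√(LC) = 1/√(7.99 mH · 1.67 nF) = 274000 rad/s.
ζ = (R/2)·√(C/L) = (1010/2)·√(1.67 nF/7.99 mH) = 0.231.
ω_d = 274000·√(1 − 0.231²) = 266000 rad/s. t_p = π/ω_d = 0.0000118 s.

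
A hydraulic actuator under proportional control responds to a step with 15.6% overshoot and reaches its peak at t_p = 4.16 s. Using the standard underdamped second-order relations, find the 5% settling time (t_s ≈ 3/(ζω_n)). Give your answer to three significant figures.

t_s ≈ 6.72 s

From the overshoot, ζ = −ln(OS)/√(π²+ln²(OS)) = 0.509.
From t_p = π/ω_d, ω_d = π/4.16 = 0.755 rad/s, so ω_n = ω_d/√(1−ζ²) = 0.877 rad/s.
t_s ≈ 3/(ζω_n) = 3/(0.509·0.877) = 6.72 s.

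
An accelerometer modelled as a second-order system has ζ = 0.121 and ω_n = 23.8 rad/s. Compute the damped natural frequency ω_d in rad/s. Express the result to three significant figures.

ω_d = ω_n√(1−ζ²) = 23.8·√0.985 = 23.6 rad/s.

ω_d ≈ 23.6 rad/s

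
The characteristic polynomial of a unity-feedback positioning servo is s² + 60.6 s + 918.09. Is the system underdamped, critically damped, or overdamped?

critically damped

a² − 4b = 60.6² − 4·918.09 = 0 (repeated real root); the system is critically damped.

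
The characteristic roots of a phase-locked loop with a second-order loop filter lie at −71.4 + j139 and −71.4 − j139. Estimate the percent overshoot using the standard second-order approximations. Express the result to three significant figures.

%OS ≈ 19.9%

|pole| = ω_n = √(71.4² + 139²) = 156 rad/s; ζ = cos θ = σ/ω_n = 0.457.
%OS = 100 e^{−πζ/√(1−ζ²)} with ζ = 0.457 gives 19.9%.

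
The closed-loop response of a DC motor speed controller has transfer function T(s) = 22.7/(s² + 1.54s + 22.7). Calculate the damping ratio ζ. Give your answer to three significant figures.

ζ ≈ 0.162

Comparing the denominator to s² + 2ζω_n s + ω_n²: ω_n = √22.7 = 4.76 rad/s, and 2ζω_n = 1.54 so ζ = 1.54/(2·4.76) = 0.162.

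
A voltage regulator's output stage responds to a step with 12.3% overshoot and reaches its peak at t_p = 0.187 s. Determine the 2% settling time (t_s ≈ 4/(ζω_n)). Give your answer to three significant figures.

t_s ≈ 0.357 s

ζ from %OS: ζ = |ln 0.123|/√(π²+ln²0.123) = 0.555.
From t_p = π/ω_d, ω_d = π/0.187 = 16.8 rad/s, so ω_n = ω_d/√(1−ζ²) = 20.2 rad/s.
t_s ≈ 4/(ζω_n) = 4/(0.555·20.2) = 0.357 s.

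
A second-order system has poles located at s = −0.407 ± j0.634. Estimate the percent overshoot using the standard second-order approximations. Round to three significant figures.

The poles are at −σ ± jω_d with σ = 0.407 and ω_d = 0.634, so ω_n = √(σ²+ω_d²) = 0.753 rad/s and ζ = σ/ω_n = 0.540.
%OS = 100·exp(−πζ/√(1−ζ²)) = 13.3%.

%OS ≈ 13.3%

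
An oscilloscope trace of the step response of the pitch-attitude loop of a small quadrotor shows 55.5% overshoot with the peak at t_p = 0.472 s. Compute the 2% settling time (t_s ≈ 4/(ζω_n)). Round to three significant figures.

From the overshoot, ζ = −ln(OS)/√(π²+ln²(OS)) = 0.184.
From t_p = π/ω_d, ω_d = π/0.472 = 6.66 rad/s, so ω_n = ω_d/√(1−ζ²) = 6.77 rad/s.
t_s ≈ 4/(ζω_n) = 4/(0.184·6.77) = 3.21 s.

t_s ≈ 3.21 s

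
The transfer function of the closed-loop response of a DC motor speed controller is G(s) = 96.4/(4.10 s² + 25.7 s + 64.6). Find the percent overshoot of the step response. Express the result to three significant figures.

%OS ≈ 1.76%

Dividing through by 4.10: denominator becomes s² + 6.268 s + 15.76.
So ω_n = √15.76 = 3.97 rad/s and ζ = 6.268/(2·3.97) = 0.790.
%OS = 100 e^{−πζ/√(1−ζ²)} with ζ = 0.790 gives 1.76%.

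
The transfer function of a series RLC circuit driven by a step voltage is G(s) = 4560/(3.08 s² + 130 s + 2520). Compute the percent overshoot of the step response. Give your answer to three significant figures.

%OS ≈ 3.23%

Dividing through by 3.08: denominator becomes s² + 42.21 s + 818.2.
So ω_n = √818.2 = 28.6 rad/s and ζ = 42.21/(2·28.6) = 0.738.
Overshoot: exp(−π·0.738/√(1−0.738²)) = 0.0323, i.e. 3.23%.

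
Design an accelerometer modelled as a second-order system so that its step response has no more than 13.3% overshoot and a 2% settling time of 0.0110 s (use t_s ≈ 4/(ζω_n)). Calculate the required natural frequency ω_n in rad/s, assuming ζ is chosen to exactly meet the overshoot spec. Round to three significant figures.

ζ = −ln(OS)/√(π² + (ln OS)²). With OS = 0.133, ln OS = −2.017 and ζ = 2.017/3.734 = 0.540.
Then ω_n = 4/(ζ t_s) = 4/(0.540 × 0.0110) = 673 rad/s.

ω_n ≈ 673 rad/s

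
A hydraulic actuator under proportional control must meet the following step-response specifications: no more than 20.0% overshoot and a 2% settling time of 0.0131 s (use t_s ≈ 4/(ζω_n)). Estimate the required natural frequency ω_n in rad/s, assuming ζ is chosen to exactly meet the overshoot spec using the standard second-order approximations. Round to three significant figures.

ω_n ≈ 670 rad/s

ζ = −ln(OS)/√(π² + (ln OS)²). With OS = 0.200, ln OS = −1.609 and ζ = 1.609/3.530 = 0.456.
Then ω_n = 4/(ζ t_s) = 4/(0.456 × 0.0131) = 670 rad/s.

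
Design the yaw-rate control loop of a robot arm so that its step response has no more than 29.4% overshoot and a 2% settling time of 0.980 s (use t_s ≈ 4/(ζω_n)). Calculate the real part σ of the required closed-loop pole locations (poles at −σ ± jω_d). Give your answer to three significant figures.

σ ≈ 4.08

The settling-time spec alone fixes σ = ζω_n = 4/t_s = 4/0.980 = 4.08.
(Overshoot then fixes ζ = 0.363 and hence ω_d = σ·√(1−ζ²)/ζ = 10.5 rad/s.)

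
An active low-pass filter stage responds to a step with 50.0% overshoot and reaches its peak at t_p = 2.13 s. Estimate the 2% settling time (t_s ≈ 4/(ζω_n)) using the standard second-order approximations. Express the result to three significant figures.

From the overshoot, ζ = −ln(OS)/√(π²+ln²(OS)) = 0.215.
From t_p = π/ω_d, ω_d = π/2.13 = 1.47 rad/s, so ω_n = ω_d/√(1−ζ²) = 1.51 rad/s.
t_s ≈ 4/(ζω_n) = 4/(0.215·1.51) = 12.3 s.

t_s ≈ 12.3 s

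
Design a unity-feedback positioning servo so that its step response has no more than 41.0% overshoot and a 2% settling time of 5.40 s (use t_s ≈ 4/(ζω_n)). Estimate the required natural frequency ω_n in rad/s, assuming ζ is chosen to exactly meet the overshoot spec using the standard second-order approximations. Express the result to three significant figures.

ω_n ≈ 2.71 rad/s

ζ = −ln(OS)/√(π² + (ln OS)²). With OS = 0.410, ln OS = −0.8916 and ζ = 0.8916/3.266 = 0.273.
Then ω_n = 4/(ζ t_s) = 4/(0.273 × 5.40) = 2.71 rad/s.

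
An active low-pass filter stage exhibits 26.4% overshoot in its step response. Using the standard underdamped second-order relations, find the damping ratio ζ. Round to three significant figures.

From %OS = 100·exp(−πζ/√(1−ζ²)), invert to get ζ = −ln(OS)/√(π² + ln²(OS)) with OS = 0.264.
−ln 0.264 = 1.332, so ζ = 1.332/√(π² + 1.774) = 0.390.

ζ ≈ 0.390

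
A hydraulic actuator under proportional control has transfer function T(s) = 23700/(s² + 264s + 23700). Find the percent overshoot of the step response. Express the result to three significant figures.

Matching coefficients with s² + 2ζω_n s + ω_n² gives ω_n² = 23700 ⇒ ω_n = 154 rad/s, and ζ = 264/(2ω_n) = 0.857.
%OS = 100 e^{−πζ/√(1−ζ²)} with ζ = 0.857 gives 0.533%.

%OS ≈ 0.533%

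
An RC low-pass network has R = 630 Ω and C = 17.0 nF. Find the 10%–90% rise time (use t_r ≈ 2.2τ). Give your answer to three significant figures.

t_r ≈ 0.0000236 s

τ = RC = 630 × 17.0 nF = 0.0000107 s.
t_r ≈ 2.2τ = 0.0000236 s.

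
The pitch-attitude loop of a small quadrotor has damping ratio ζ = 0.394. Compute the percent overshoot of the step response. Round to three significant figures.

For an underdamped second-order system, %OS = 100·exp(−πζ/√(1−ζ²)).
πζ/√(1−ζ²) = π·0.394/√(1−0.155) = 1.347, so %OS = 100·e^(−1.347) = 26.0%.

%OS ≈ 26.0%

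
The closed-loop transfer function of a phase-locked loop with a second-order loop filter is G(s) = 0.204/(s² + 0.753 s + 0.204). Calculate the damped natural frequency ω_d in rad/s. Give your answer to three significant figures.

ω_n = √0.204 = 0.452 rad/s; ζ = 0.753/(2·0.452) = 0.834.
ω_d = ω_n√(1−ζ²) = 0.249 rad/s.

ω_d ≈ 0.249 rad/s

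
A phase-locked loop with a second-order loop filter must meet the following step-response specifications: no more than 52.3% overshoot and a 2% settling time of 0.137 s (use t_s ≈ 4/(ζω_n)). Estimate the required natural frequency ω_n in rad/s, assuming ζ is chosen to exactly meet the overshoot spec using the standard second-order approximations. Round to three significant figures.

ζ = −ln(OS)/√(π² + (ln OS)²). With OS = 0.523, ln OS = −0.6482 and ζ = 0.6482/3.208 = 0.202.
From t_s ≈ 4/(ζω_n): ω_n = 4/(ζ·t_s) = 4/(0.202·0.137) = 144 rad/s.

ω_n ≈ 144 rad/s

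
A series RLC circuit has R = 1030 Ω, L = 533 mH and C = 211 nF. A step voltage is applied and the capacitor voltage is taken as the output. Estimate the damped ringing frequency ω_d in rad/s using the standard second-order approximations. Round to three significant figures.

For a series RLC circuit (capacitor voltage as output), ω_n = 1/√(LC) = 1/√(533 mH · 211 nF) = 2980 rad/s.
ζ = (R/2)·√(C/L) = (1030/2)·√(211 nF/533 mH) = 0.324.
ω_d = 2980·√(1 − 0.324²) = 2820 rad/s.

ω_d ≈ 2820 rad/s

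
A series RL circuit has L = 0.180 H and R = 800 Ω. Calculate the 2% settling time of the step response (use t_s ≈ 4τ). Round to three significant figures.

t_s ≈ 0.000900 s

τ = L/R = 0.180/800 = 0.000225 s.
t_s ≈ 4τ = 0.000900 s.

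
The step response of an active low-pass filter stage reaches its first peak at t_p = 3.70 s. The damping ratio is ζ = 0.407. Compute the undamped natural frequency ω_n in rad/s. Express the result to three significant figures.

Peak time t_p = π/ω_d, so ω_d = π/t_p = π/3.70 = 0.849 rad/s.
ω_n = ω_d/√(1−ζ²) = 0.849/√0.834 = 0.930 rad/s.

ω_n ≈ 0.930 rad/s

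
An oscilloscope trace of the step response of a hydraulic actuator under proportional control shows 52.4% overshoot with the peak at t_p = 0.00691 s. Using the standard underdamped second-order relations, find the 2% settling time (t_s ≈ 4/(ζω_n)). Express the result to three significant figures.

t_s ≈ 0.0428 s

From the overshoot, ζ = −ln(OS)/√(π²+ln²(OS)) = 0.201.
From t_p = π/ω_d, ω_d = π/0.00691 = 455 rad/s, so ω_n = ω_d/√(1−ζ²) = 464 rad/s.
t_s ≈ 4/(ζω_n) = 4/(0.201·464) = 0.0428 s.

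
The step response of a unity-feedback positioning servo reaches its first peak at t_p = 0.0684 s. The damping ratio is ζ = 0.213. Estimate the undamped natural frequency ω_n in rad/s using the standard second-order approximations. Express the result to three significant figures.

Peak time t_p = π/ω_d, so ω_d = π/t_p = π/0.0684 = 45.9 rad/s.
ω_n = ω_d/√(1−ζ²) = 45.9/√0.955 = 47.0 rad/s.

ω_n ≈ 47.0 rad/s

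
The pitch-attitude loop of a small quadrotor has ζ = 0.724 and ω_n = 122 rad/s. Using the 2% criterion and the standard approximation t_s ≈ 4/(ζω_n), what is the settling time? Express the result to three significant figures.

t_s ≈ 0.0453 s

t_s ≈ 4/(ζω_n) = 4/(0.724 × 122) = 0.0453 s.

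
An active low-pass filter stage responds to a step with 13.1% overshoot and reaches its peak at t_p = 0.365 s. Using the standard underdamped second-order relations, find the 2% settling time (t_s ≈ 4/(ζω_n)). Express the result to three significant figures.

t_s ≈ 0.718 s

From the overshoot, ζ = −ln(OS)/√(π²+ln²(OS)) = 0.543.
From t_p = π/ω_d, ω_d = π/0.365 = 8.61 rad/s, so ω_n = ω_d/√(1−ζ²) = 10.3 rad/s.
t_s ≈ 4/(ζω_n) = 4/(0.543·10.3) = 0.718 s.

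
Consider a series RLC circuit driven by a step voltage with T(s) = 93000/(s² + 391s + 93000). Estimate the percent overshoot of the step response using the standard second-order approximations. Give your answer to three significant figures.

%OS ≈ 7.25%

Comparing the denominator to s² + 2ζω_n s + ω_n²: ω_n = √93000 = 305 rad/s, and 2ζω_n = 391 so ζ = 391/(2·305) = 0.641.
Overshoot: exp(−π·0.641/√(1−0.641²)) = 0.0725, i.e. 7.25%.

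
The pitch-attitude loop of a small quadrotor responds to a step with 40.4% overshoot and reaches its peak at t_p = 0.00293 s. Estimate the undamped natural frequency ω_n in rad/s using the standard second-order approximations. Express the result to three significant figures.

ω_n ≈ 1120 rad/s

From the overshoot, ζ = −ln(OS)/√(π²+ln²(OS)) = 0.277.
t_p = π/ω_d ⇒ ω_d = 1070 rad/s; then ω_n = ω_d/√(1−ζ²) = 1120 rad/s.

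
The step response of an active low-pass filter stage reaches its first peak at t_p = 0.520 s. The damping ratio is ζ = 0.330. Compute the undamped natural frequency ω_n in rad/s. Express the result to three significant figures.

ω_n ≈ 6.40 rad/s

Peak time t_p = π/ω_d, so ω_d = π/t_p = π/0.520 = 6.04 rad/s.
ω_n = ω_d/√(1−ζ²) = 6.04/√0.891 = 6.40 rad/s.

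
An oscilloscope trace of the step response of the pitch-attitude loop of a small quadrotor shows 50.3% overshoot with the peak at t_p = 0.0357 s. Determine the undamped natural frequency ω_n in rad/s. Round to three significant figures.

ω_n ≈ 90.1 rad/s

The overshoot fixes ζ = −ln(OS)/√(π²+ln²(OS)) = 0.214.
t_p = π/ω_d ⇒ ω_d = 88.0 rad/s; then ω_n = ω_d/√(1−ζ²) = 90.1 rad/s.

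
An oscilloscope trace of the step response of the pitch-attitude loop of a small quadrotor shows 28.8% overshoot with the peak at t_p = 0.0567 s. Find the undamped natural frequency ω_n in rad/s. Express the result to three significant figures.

ζ from %OS: ζ = |ln 0.288|/√(π²+ln²0.288) = 0.368.
t_p = π/ω_d ⇒ ω_d = 55.4 rad/s; then ω_n = ω_d/√(1−ζ²) = 59.6 rad/s.

ω_n ≈ 59.6 rad/s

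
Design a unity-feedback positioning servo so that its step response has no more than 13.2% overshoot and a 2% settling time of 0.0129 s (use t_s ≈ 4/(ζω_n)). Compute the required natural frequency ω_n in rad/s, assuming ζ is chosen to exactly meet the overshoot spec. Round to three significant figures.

ζ = −ln(OS)/√(π² + (ln OS)²). With OS = 0.132, ln OS = −2.025 and ζ = 2.025/3.738 = 0.542.
From t_s ≈ 4/(ζω_n): ω_n = 4/(ζ·t_s) = 4/(0.542·0.0129) = 572 rad/s.

ω_n ≈ 572 rad/s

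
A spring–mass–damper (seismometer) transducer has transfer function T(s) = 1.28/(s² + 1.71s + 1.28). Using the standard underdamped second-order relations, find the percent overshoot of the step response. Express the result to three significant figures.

ω_n = √1.28 = 1.13 rad/s; ζ = 1.71/(2·1.13) = 0.756.
%OS = 100 e^{−πζ/√(1−ζ²)} with ζ = 0.756 gives 2.66%.

%OS ≈ 2.66%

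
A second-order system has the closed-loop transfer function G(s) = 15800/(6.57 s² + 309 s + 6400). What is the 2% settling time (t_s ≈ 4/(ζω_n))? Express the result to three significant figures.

Dividing through by 6.57: denominator becomes s² + 47.03 s + 974.1.
So ω_n = √974.1 = 31.2 rad/s and ζ = 47.03/(2·31.2) = 0.753.
t_s ≈ 4/(ζω_n) = 0.170 s.

t_s ≈ 0.170 s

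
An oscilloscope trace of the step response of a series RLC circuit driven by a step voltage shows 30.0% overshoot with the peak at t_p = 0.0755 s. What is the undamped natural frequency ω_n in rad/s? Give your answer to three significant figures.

ω_n ≈ 44.6 rad/s

From the overshoot, ζ = −ln(OS)/√(π²+ln²(OS)) = 0.358.
From t_p = π/ω_d, ω_d = π/0.0755 = 41.6 rad/s, so ω_n = ω_d/√(1−ζ²) = 44.6 rad/s.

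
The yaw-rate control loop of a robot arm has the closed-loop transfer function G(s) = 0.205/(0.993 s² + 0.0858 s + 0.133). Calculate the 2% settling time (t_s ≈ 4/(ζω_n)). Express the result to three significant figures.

t_s ≈ 92.6 s

Dividing through by 0.993: denominator becomes s² + 0.08640 s + 0.1339.
So ω_n = √0.1339 = 0.366 rad/s and ζ = 0.08640/(2·0.366) = 0.118.
t_s ≈ 4/(ζω_n) = 92.6 s.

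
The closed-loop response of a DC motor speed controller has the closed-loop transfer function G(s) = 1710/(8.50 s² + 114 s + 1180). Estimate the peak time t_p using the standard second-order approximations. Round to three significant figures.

Dividing through by 8.50: denominator becomes s² + 13.41 s + 138.8.
So ω_n = √138.8 = 11.8 rad/s and ζ = 13.41/(2·11.8) = 0.569.
The damped frequency ω_d = ω_n√(1−ζ²) = 9.69 rad/s. t_p = π/ω_d = 0.324 s.

t_p ≈ 0.324 s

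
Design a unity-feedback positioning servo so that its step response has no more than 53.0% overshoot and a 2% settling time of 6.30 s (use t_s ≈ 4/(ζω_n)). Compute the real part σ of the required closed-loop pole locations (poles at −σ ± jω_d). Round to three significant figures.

σ ≈ 0.635

The settling-time spec alone fixes σ = ζω_n = 4/t_s = 4/6.30 = 0.635.
(Overshoot then fixes ζ = 0.198 and hence ω_d = σ·√(1−ζ²)/ζ = 3.14 rad/s.)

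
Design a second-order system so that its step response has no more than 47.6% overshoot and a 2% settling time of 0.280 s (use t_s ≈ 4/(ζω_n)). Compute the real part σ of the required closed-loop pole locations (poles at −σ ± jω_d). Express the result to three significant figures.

The settling-time spec alone fixes σ = ζω_n = 4/t_s = 4/0.280 = 14.3.
(Overshoot then fixes ζ = 0.230 and hence ω_d = σ·√(1−ζ²)/ζ = 60.5 rad/s.)

σ ≈ 14.3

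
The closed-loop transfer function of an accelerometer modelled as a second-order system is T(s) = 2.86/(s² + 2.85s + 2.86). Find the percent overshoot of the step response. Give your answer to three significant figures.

ω_n = √2.86 = 1.69 rad/s; ζ = 2.85/(2·1.69) = 0.843.
Overshoot: exp(−π·0.843/√(1−0.843²)) = 0.00733, i.e. 0.733%.

%OS ≈ 0.733%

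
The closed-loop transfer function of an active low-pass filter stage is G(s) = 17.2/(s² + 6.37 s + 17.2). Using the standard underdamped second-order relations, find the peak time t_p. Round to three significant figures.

t_p ≈ 1.18 s

Comparing the denominator to s² + 2ζω_n s + ω_n²: ω_n = √17.2 = 4.15 rad/s, and 2ζω_n = 6.37 so ζ = 6.37/(2·4.15) = 0.768.
ω_d = 4.15·√(1 − 0.768²) = 2.66 rad/s. Then t_p = π/ω_d = 1.18 s.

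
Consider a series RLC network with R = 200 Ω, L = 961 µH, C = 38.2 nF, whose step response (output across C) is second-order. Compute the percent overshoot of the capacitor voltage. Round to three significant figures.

%OS ≈ 7.79%

For a series RLC circuit (capacitor voltage as output), ω_n = 1/√(LC) = 1/√(961 µH · 38.2 nF) = 165000 rad/s.
ζ = (R/2)·√(C/L) = (200/2)·√(38.2 nF/961 µH) = 0.630.
%OS = 100 e^{−πζ/√(1−ζ²)} with ζ = 0.630 gives 7.79%.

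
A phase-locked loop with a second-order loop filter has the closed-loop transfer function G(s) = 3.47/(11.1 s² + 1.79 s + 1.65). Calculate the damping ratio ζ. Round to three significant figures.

Dividing through by 11.1: denominator becomes s² + 0.1613 s + 0.1486.
So ω_n = √0.1486 = 0.386 rad/s and ζ = 0.1613/(2·0.386) = 0.209.

ζ ≈ 0.209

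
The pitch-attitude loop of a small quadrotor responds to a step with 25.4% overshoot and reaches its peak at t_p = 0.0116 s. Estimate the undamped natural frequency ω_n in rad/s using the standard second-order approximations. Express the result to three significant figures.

ω_n ≈ 295 rad/s

From the overshoot, ζ = −ln(OS)/√(π²+ln²(OS)) = 0.400.
t_p = π/ω_d ⇒ ω_d = 271 rad/s; then ω_n = ω_d/√(1−ζ²) = 295 rad/s.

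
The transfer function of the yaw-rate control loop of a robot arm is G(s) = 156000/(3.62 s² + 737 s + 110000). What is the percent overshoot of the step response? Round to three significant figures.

%OS ≈ 10.4%

Dividing through by 3.62: denominator becomes s² + 203.6 s + 30390.
So ω_n = √30390 = 174 rad/s and ζ = 203.6/(2·174) = 0.584.
%OS = 100·exp(−πζ/√(1−ζ²)) = 10.4%.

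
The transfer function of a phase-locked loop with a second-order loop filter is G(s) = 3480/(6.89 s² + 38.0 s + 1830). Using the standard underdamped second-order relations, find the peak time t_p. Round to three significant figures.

t_p ≈ 0.196 s

Dividing through by 6.89: denominator becomes s² + 5.515 s + 265.6.
So ω_n = √265.6 = 16.3 rad/s and ζ = 5.515/(2·16.3) = 0.169.
ω_d = 16.3·√(1 − 0.169²) = 16.1 rad/s. t_p = π/ω_d = 0.196 s.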